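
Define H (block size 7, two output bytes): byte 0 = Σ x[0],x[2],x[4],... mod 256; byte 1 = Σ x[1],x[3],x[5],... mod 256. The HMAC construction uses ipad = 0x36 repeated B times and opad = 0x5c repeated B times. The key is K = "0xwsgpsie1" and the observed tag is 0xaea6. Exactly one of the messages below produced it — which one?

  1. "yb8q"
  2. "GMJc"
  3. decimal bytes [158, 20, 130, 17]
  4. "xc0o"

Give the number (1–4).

Key "0xwsgpsie1" = 30 78 77 73 67 70 73 69 65 31 is 10 bytes > B = 7, so hash it first: H(key) = e6 f5, then zero-pad to 7 bytes: K' = e6 f5 00 00 00 00 00.
K' ⊕ ipad = d0 c3 36 36 36 36 36; K' ⊕ opad = ba a9 5c 5c 5c 5c 5c.
m1: inner = H(d0 c3 36 36 36 36 36 79 62 38 71) = 45 e0; tag = H(ba a9 5c 5c 5c 5c 5c 45 e0) = aea6 ← matches
m2: inner = H(d0 c3 36 36 36 36 36 47 4d 4a 63) = 22 c0; tag = H(ba a9 5c 5c 5c 5c 5c 22 c0) = 8e83
m3: inner = H(d0 c3 36 36 36 36 36 9e 14 82 11) = 97 4f; tag = H(ba a9 5c 5c 5c 5c 5c 97 4f) = 1df8
m4: inner = H(d0 c3 36 36 36 36 36 78 63 30 6f) = 44 d7; tag = H(ba a9 5c 5c 5c 5c 5c 44 d7) = a5a5

1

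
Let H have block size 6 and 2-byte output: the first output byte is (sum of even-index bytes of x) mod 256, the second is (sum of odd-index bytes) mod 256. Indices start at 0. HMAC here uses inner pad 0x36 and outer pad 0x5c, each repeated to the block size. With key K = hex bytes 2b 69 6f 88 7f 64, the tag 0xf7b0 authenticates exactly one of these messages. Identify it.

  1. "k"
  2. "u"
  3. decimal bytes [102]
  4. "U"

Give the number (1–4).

Key hex bytes 2b 69 6f 88 7f 64 is exactly B = 6 bytes: K' = 2b 69 6f 88 7f 64.
K' ⊕ ipad = 1d 5f 59 be 49 52; K' ⊕ opad = 77 35 33 d4 23 38.
m1: inner = H(1d 5f 59 be 49 52 6b) = 2a 6f; tag = H(77 35 33 d4 23 38 2a 6f) = f7b0 ← matches
m2: inner = H(1d 5f 59 be 49 52 75) = 34 6f; tag = H(77 35 33 d4 23 38 34 6f) = 01b0
m3: inner = H(1d 5f 59 be 49 52 66) = 25 6f; tag = H(77 35 33 d4 23 38 25 6f) = f2b0
m4: inner = H(1d 5f 59 be 49 52 55) = 14 6f; tag = H(77 35 33 d4 23 38 14 6f) = e1b0

1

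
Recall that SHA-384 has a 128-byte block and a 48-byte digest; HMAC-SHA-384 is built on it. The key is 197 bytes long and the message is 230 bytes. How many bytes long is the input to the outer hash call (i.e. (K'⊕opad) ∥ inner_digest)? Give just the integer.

Key is 197 > 128 bytes, so it is hashed to 48 bytes then zero-padded to 128: |K'| = 128.
Outer input = (K'⊕opad) ∥ H(inner) → 128 + 48 = 176 bytes.

176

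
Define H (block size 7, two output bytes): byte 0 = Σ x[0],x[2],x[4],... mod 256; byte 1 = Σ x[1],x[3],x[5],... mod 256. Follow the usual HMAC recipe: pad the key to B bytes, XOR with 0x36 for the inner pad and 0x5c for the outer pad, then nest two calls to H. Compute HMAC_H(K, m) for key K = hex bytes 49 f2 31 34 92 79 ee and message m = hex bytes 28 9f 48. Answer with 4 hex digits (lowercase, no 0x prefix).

Key hex bytes 49 f2 31 34 92 79 ee is exactly B = 7 bytes: K' = 49 f2 31 34 92 79 ee.
K' ⊕ ipad = 7f c4 07 02 a4 4f d8.  K' ⊕ opad = 15 ae 6d 68 ce 25 b2.
Inner input = (K'⊕ipad) ∥ m = 7f c4 07 02 a4 4f d8 ∥ 28 9f 48.
Inner hash: even-index sum = 673 mod 256 = 161; odd-index sum = 389 mod 256 = 133 → a1 85.
Outer input = (K'⊕opad) ∥ inner = 15 ae 6d 68 ce 25 b2 ∥ a1 85.
Outer hash (tag): even-index sum = 647 mod 256 = 135; odd-index sum = 476 mod 256 = 220 → 87 dc.

87dc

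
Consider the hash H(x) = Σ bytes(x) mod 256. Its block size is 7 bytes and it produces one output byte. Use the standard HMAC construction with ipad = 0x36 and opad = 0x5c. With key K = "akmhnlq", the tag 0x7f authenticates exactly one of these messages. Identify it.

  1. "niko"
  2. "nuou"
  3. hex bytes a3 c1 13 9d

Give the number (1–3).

Key "akmhnlq" = 61 6b 6d 68 6e 6c 71 is exactly B = 7 bytes: K' = 61 6b 6d 68 6e 6c 71.
K' ⊕ ipad = 57 5d 5b 5e 58 5a 47; K' ⊕ opad = 3d 37 31 34 32 30 2d.
m1: inner = H(57 5d 5b 5e 58 5a 47 6e 69 6b 6f) = 17; tag = H(3d 37 31 34 32 30 2d 17) = 7f ← matches
m2: inner = H(57 5d 5b 5e 58 5a 47 6e 75 6f 75) = 2d; tag = H(3d 37 31 34 32 30 2d 2d) = 95
m3: inner = H(57 5d 5b 5e 58 5a 47 a3 c1 13 9d) = 7a; tag = H(3d 37 31 34 32 30 2d 7a) = e2

1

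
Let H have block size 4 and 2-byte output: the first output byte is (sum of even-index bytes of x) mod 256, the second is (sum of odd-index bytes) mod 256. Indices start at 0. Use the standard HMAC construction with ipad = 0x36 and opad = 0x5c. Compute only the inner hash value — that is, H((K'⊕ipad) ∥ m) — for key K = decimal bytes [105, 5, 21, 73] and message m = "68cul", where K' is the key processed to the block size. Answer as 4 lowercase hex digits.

Key decimal bytes [105, 5, 21, 73] = 69 05 15 49 is exactly B = 4 bytes: K' = 69 05 15 49.
K' ⊕ ipad = 5f 33 23 7f.
Inner input = 5f 33 23 7f ∥ 36 38 63 75 6c.
Inner hash: even-index sum = 391 mod 256 = 135; odd-index sum = 351 mod 256 = 95 → 87 5f.

875f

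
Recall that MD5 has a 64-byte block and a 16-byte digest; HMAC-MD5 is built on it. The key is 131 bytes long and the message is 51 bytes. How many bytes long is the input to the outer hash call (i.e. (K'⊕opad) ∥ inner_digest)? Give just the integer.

Key is 131 > 64 bytes, so it is hashed to 16 bytes then zero-padded to 64: |K'| = 64.
Outer input = (K'⊕opad) ∥ H(inner) → 64 + 16 = 80 bytes.

80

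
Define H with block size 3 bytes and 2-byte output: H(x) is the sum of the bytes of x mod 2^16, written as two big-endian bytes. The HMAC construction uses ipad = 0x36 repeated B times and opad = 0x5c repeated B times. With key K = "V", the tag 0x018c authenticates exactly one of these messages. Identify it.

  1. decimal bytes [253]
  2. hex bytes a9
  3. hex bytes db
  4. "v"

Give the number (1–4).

Key "V" = 56 is 1 byte ≤ B = 3; zero-pad to 3 bytes: K' = 56 00 00.
K' ⊕ ipad = 60 36 36; K' ⊕ opad = 0a 5c 5c.
m1: inner = H(60 36 36 fd) = 01 c9; tag = H(0a 5c 5c 01 c9) = 018c ← matches
m2: inner = H(60 36 36 a9) = 01 75; tag = H(0a 5c 5c 01 75) = 0138
m3: inner = H(60 36 36 db) = 01 a7; tag = H(0a 5c 5c 01 a7) = 016a
m4: inner = H(60 36 36 76) = 01 42; tag = H(0a 5c 5c 01 42) = 0105

1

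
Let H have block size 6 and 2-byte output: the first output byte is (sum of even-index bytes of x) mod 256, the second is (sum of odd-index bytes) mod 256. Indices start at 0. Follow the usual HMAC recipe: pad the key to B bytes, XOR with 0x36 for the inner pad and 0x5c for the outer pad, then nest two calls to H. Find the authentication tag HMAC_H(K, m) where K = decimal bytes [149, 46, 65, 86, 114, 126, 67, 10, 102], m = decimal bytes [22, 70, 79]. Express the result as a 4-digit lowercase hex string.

fdf4

Key decimal bytes [149, 46, 65, 86, 114, 126, 67, 10, 102] = 95 2e 41 56 72 7e 43 0a 66 is 9 bytes > B = 6, so hash it first: H(key) = f1 0c, then zero-pad to 6 bytes: K' = f1 0c 00 00 00 00.
K' ⊕ ipad = c7 3a 36 36 36 36.  K' ⊕ opad = ad 50 5c 5c 5c 5c.
Inner input = (K'⊕ipad) ∥ m = c7 3a 36 36 36 36 ∥ 16 46 4f.
Inner hash: even-index sum = 408 mod 256 = 152; odd-index sum = 236 mod 256 = 236 → 98 ec.
Outer input = (K'⊕opad) ∥ inner = ad 50 5c 5c 5c 5c ∥ 98 ec.
Outer hash (tag): even-index sum = 509 mod 256 = 253; odd-index sum = 500 mod 256 = 244 → fd f4.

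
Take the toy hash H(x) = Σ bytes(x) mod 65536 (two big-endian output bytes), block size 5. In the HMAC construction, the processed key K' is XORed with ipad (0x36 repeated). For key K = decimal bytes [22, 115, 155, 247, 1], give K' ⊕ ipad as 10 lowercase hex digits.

Key decimal bytes [22, 115, 155, 247, 1] = 16 73 9b f7 01 is exactly B = 5 bytes: K' = 16 73 9b f7 01.
XOR each byte with 0x36: 16⊕36=20, 73⊕36=45, 9b⊕36=ad, f7⊕36=c1, 01⊕36=37.

2045adc137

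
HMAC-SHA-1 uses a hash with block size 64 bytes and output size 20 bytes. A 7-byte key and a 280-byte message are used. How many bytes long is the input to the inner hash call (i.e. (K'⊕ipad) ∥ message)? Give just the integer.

344

Key is 7 ≤ 64 bytes, zero-padded: |K'| = 64.
Inner input = (K'⊕ipad) ∥ m → 64 + 280 = 344 bytes.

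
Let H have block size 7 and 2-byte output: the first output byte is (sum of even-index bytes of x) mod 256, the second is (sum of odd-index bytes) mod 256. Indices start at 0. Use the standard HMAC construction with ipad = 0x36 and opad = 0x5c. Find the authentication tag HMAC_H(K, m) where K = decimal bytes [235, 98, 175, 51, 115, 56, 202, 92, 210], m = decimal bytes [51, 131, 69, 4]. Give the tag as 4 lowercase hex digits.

Key decimal bytes [235, 98, 175, 51, 115, 56, 202, 92, 210] = eb 62 af 33 73 38 ca 5c d2 is 9 bytes > B = 7, so hash it first: H(key) = a9 29, then zero-pad to 7 bytes: K' = a9 29 00 00 00 00 00.
K' ⊕ ipad = 9f 1f 36 36 36 36 36.  K' ⊕ opad = f5 75 5c 5c 5c 5c 5c.
Inner input = (K'⊕ipad) ∥ m = 9f 1f 36 36 36 36 36 ∥ 33 83 45 04.
Inner hash: even-index sum = 456 mod 256 = 200; odd-index sum = 259 mod 256 = 3 → c8 03.
Outer input = (K'⊕opad) ∥ inner = f5 75 5c 5c 5c 5c 5c ∥ c8 03.
Outer hash (tag): even-index sum = 524 mod 256 = 12; odd-index sum = 501 mod 256 = 245 → 0c f5.

0cf5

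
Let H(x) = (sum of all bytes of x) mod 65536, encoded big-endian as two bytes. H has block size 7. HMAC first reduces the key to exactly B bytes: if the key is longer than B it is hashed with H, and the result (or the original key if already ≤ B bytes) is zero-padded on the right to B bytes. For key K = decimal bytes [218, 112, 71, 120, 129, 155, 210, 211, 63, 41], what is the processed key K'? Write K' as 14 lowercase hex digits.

|K| = 10 > B = 7, so first hash the key.
H(K): sum = 218+112+71+120+129+155+210+211+63+41 = 1330 → 05 32.
Zero-pad H(K) = 05 32 to 7 bytes: K' = 05 32 00 00 00 00 00.

05320000000000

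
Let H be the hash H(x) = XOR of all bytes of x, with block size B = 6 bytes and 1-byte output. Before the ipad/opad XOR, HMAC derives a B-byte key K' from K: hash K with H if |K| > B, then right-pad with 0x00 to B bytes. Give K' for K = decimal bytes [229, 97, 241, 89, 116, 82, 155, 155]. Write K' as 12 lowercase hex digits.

0a0000000000

|K| = 8 > B = 6, so first hash the key.
H(K): XOR e5⊕61⊕f1⊕59⊕74⊕52⊕9b⊕9b = 0a.
Zero-pad H(K) = 0a to 6 bytes: K' = 0a 00 00 00 00 00.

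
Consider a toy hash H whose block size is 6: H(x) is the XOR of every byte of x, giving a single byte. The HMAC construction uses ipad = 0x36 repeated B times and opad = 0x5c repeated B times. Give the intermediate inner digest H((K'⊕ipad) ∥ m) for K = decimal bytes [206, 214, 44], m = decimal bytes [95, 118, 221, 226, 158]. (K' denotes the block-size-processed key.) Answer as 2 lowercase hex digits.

bc

Key decimal bytes [206, 214, 44] = ce d6 2c is 3 bytes ≤ B = 6; zero-pad to 6 bytes: K' = ce d6 2c 00 00 00.
K' ⊕ ipad = f8 e0 1a 36 36 36.
Inner input = f8 e0 1a 36 36 36 ∥ 5f 76 dd e2 9e.
Inner hash: XOR f8⊕e0⊕1a⊕36⊕36⊕36⊕5f⊕76⊕dd⊕e2⊕9e = bc.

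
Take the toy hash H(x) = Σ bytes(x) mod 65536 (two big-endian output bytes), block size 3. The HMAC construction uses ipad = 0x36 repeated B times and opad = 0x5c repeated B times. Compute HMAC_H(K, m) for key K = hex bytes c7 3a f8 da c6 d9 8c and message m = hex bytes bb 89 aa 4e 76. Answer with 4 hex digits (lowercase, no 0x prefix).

Key hex bytes c7 3a f8 da c6 d9 8c is 7 bytes > B = 3, so hash it first: H(key) = 04 fe, then zero-pad to 3 bytes: K' = 04 fe 00.
K' ⊕ ipad = 32 c8 36.  K' ⊕ opad = 58 a2 5c.
Inner input = (K'⊕ipad) ∥ m = 32 c8 36 ∥ bb 89 aa 4e 76.
Inner hash: sum = 50+200+54+187+137+170+78+118 = 994 → 03 e2.
Outer input = (K'⊕opad) ∥ inner = 58 a2 5c ∥ 03 e2.
Outer hash (tag): sum = 88+162+92+3+226 = 571 → 02 3b.

023b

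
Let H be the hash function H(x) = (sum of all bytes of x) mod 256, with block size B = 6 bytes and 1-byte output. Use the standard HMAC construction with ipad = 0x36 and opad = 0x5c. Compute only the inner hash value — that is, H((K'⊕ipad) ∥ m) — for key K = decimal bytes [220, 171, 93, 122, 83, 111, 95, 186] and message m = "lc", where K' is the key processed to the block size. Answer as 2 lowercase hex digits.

Key decimal bytes [220, 171, 93, 122, 83, 111, 95, 186] = dc ab 5d 7a 53 6f 5f ba is 8 bytes > B = 6, so hash it first: H(key) = 39, then zero-pad to 6 bytes: K' = 39 00 00 00 00 00.
K' ⊕ ipad = 0f 36 36 36 36 36.
Inner input = 0f 36 36 36 36 36 ∥ 6c 63.
Inner hash: sum = 15+54+54+54+54+54+108+99 = 492; mod 256 = 236 → ec.

ec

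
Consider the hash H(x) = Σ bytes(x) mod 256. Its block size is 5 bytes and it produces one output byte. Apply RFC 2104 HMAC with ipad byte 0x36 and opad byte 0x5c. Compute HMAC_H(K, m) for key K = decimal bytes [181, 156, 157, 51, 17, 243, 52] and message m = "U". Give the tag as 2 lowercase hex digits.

11

Key decimal bytes [181, 156, 157, 51, 17, 243, 52] = b5 9c 9d 33 11 f3 34 is 7 bytes > B = 5, so hash it first: H(key) = 59, then zero-pad to 5 bytes: K' = 59 00 00 00 00.
K' ⊕ ipad = 6f 36 36 36 36.  K' ⊕ opad = 05 5c 5c 5c 5c.
Inner input = (K'⊕ipad) ∥ m = 6f 36 36 36 36 ∥ 55.
Inner hash: sum = 111+54+54+54+54+85 = 412; mod 256 = 156 → 9c.
Outer input = (K'⊕opad) ∥ inner = 05 5c 5c 5c 5c ∥ 9c.
Outer hash (tag): sum = 5+92+92+92+92+156 = 529; mod 256 = 17 → 11.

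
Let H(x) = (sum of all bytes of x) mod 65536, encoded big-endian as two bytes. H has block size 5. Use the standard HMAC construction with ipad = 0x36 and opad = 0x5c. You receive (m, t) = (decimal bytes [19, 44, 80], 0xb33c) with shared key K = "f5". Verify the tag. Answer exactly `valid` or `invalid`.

invalid

Key "f5" = 66 35 is 2 bytes ≤ B = 5; zero-pad to 5 bytes: K' = 66 35 00 00 00.
K' ⊕ ipad = 50 03 36 36 36; K' ⊕ opad = 3a 69 5c 5c 5c.
Inner hash: sum = 80+3+54+54+54+19+44+80 = 388 → 01 84.
Outer hash (recomputed tag): sum = 58+105+92+92+92+1+132 = 572 → 02 3c.
Recomputed tag = 023c; claimed = b33c → mismatch.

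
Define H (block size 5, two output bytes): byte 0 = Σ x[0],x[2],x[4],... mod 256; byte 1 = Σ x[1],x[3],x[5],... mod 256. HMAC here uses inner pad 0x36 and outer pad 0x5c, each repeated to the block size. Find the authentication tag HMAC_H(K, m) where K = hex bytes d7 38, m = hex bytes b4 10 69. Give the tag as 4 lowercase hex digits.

a41d

Key hex bytes d7 38 is 2 bytes ≤ B = 5; zero-pad to 5 bytes: K' = d7 38 00 00 00.
K' ⊕ ipad = e1 0e 36 36 36.  K' ⊕ opad = 8b 64 5c 5c 5c.
Inner input = (K'⊕ipad) ∥ m = e1 0e 36 36 36 ∥ b4 10 69.
Inner hash: even-index sum = 349 mod 256 = 93; odd-index sum = 353 mod 256 = 97 → 5d 61.
Outer input = (K'⊕opad) ∥ inner = 8b 64 5c 5c 5c ∥ 5d 61.
Outer hash (tag): even-index sum = 420 mod 256 = 164; odd-index sum = 285 mod 256 = 29 → a4 1d.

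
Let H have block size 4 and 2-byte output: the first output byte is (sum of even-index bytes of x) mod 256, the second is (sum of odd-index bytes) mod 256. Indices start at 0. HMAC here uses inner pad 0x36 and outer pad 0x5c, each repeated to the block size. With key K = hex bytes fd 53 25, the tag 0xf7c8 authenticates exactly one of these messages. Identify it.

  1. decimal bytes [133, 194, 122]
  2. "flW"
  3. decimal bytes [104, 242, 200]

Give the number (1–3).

Key hex bytes fd 53 25 is 3 bytes ≤ B = 4; zero-pad to 4 bytes: K' = fd 53 25 00.
K' ⊕ ipad = cb 65 13 36; K' ⊕ opad = a1 0f 79 5c.
m1: inner = H(cb 65 13 36 85 c2 7a) = dd 5d; tag = H(a1 0f 79 5c dd 5d) = f7c8 ← matches
m2: inner = H(cb 65 13 36 66 6c 57) = 9b 07; tag = H(a1 0f 79 5c 9b 07) = b572
m3: inner = H(cb 65 13 36 68 f2 c8) = 0e 8d; tag = H(a1 0f 79 5c 0e 8d) = 28f8

1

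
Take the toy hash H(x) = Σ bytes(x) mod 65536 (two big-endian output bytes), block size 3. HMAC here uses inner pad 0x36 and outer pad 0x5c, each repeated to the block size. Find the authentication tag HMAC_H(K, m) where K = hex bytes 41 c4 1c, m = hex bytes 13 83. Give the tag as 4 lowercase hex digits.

Key hex bytes 41 c4 1c is exactly B = 3 bytes: K' = 41 c4 1c.
K' ⊕ ipad = 77 f2 2a.  K' ⊕ opad = 1d 98 40.
Inner input = (K'⊕ipad) ∥ m = 77 f2 2a ∥ 13 83.
Inner hash: sum = 119+242+42+19+131 = 553 → 02 29.
Outer input = (K'⊕opad) ∥ inner = 1d 98 40 ∥ 02 29.
Outer hash (tag): sum = 29+152+64+2+41 = 288 → 01 20.

0120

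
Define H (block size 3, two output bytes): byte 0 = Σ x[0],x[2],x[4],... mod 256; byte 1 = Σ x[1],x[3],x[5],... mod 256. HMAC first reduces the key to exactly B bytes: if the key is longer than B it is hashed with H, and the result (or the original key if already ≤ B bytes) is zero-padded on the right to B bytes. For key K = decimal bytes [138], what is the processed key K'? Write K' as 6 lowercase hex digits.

Key decimal bytes [138] = 8a is 1 byte ≤ B = 3; zero-pad to 3 bytes: K' = 8a 00 00.

8a0000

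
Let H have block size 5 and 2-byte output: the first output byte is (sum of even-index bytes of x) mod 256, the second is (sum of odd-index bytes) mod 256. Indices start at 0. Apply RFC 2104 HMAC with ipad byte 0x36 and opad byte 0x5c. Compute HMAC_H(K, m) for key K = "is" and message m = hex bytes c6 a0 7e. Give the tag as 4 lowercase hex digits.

acf6

Key "is" = 69 73 is 2 bytes ≤ B = 5; zero-pad to 5 bytes: K' = 69 73 00 00 00.
K' ⊕ ipad = 5f 45 36 36 36.  K' ⊕ opad = 35 2f 5c 5c 5c.
Inner input = (K'⊕ipad) ∥ m = 5f 45 36 36 36 ∥ c6 a0 7e.
Inner hash: even-index sum = 363 mod 256 = 107; odd-index sum = 447 mod 256 = 191 → 6b bf.
Outer input = (K'⊕opad) ∥ inner = 35 2f 5c 5c 5c ∥ 6b bf.
Outer hash (tag): even-index sum = 428 mod 256 = 172; odd-index sum = 246 mod 256 = 246 → ac f6.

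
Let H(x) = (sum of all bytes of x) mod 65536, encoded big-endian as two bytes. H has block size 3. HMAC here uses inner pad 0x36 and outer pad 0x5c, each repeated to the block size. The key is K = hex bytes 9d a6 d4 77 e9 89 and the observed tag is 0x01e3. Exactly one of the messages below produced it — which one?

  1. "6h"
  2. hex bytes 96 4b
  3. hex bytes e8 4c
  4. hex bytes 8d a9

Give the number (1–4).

3

Key hex bytes 9d a6 d4 77 e9 89 is 6 bytes > B = 3, so hash it first: H(key) = 04 00, then zero-pad to 3 bytes: K' = 04 00 00.
K' ⊕ ipad = 32 36 36; K' ⊕ opad = 58 5c 5c.
m1: inner = H(32 36 36 36 68) = 01 3c; tag = H(58 5c 5c 01 3c) = 014d
m2: inner = H(32 36 36 96 4b) = 01 7f; tag = H(58 5c 5c 01 7f) = 0190
m3: inner = H(32 36 36 e8 4c) = 01 d2; tag = H(58 5c 5c 01 d2) = 01e3 ← matches
m4: inner = H(32 36 36 8d a9) = 01 d4; tag = H(58 5c 5c 01 d4) = 01e5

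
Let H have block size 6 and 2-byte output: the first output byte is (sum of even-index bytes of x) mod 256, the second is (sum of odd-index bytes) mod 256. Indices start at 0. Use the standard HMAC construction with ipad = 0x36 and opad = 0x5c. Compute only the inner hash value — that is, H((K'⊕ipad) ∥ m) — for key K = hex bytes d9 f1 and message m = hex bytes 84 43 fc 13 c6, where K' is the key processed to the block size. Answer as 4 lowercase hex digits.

Key hex bytes d9 f1 is 2 bytes ≤ B = 6; zero-pad to 6 bytes: K' = d9 f1 00 00 00 00.
K' ⊕ ipad = ef c7 36 36 36 36.
Inner input = ef c7 36 36 36 36 ∥ 84 43 fc 13 c6.
Inner hash: even-index sum = 929 mod 256 = 161; odd-index sum = 393 mod 256 = 137 → a1 89.

a189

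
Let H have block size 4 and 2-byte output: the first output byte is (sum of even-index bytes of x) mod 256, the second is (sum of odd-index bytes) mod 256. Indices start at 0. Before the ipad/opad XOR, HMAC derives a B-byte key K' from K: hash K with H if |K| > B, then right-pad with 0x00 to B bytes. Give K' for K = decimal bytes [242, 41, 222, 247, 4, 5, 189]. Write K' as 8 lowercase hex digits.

|K| = 7 > B = 4, so first hash the key.
H(K): even-index sum = 657 mod 256 = 145; odd-index sum = 293 mod 256 = 37 → 91 25.
Zero-pad H(K) = 91 25 to 4 bytes: K' = 91 25 00 00.

91250000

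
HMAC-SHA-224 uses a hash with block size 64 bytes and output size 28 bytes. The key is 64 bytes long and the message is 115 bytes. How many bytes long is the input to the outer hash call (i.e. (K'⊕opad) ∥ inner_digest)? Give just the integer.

92

Key is 64 ≤ 64 bytes, zero-padded: |K'| = 64.
Outer input = (K'⊕opad) ∥ H(inner) → 64 + 28 = 92 bytes.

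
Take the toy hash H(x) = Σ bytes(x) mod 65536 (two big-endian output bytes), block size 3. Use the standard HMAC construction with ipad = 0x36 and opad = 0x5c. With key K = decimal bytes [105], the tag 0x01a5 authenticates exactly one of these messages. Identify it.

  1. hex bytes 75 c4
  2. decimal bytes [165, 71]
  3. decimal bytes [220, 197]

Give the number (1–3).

2

Key decimal bytes [105] = 69 is 1 byte ≤ B = 3; zero-pad to 3 bytes: K' = 69 00 00.
K' ⊕ ipad = 5f 36 36; K' ⊕ opad = 35 5c 5c.
m1: inner = H(5f 36 36 75 c4) = 02 04; tag = H(35 5c 5c 02 04) = 00f3
m2: inner = H(5f 36 36 a5 47) = 01 b7; tag = H(35 5c 5c 01 b7) = 01a5 ← matches
m3: inner = H(5f 36 36 dc c5) = 02 6c; tag = H(35 5c 5c 02 6c) = 015b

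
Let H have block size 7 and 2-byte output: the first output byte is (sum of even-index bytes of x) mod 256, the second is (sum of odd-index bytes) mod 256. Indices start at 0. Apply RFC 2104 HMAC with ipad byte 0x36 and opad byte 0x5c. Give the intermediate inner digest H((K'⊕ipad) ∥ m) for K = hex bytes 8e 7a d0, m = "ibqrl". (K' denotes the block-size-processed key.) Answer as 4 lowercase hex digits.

Key hex bytes 8e 7a d0 is 3 bytes ≤ B = 7; zero-pad to 7 bytes: K' = 8e 7a d0 00 00 00 00.
K' ⊕ ipad = b8 4c e6 36 36 36 36.
Inner input = b8 4c e6 36 36 36 36 ∥ 69 62 71 72 6c.
Inner hash: even-index sum = 734 mod 256 = 222; odd-index sum = 510 mod 256 = 254 → de fe.

defe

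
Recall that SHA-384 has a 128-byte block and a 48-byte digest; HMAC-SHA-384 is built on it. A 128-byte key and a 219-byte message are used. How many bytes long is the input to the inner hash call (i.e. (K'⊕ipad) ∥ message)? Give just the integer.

347

Key is 128 ≤ 128 bytes, zero-padded: |K'| = 128.
Inner input = (K'⊕ipad) ∥ m → 128 + 219 = 347 bytes.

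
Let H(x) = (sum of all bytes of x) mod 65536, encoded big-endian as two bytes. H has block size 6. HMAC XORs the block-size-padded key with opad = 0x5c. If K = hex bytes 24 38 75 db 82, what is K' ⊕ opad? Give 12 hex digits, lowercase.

78642987de5c

Key hex bytes 24 38 75 db 82 is 5 bytes ≤ B = 6; zero-pad to 6 bytes: K' = 24 38 75 db 82 00.
XOR each byte with 0x5c: 24⊕5c=78, 38⊕5c=64, 75⊕5c=29, db⊕5c=87, 82⊕5c=de, 00⊕5c=5c.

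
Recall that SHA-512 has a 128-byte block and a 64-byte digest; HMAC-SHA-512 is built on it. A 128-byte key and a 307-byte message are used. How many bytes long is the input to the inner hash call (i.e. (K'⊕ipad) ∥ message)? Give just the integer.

435

Key is 128 ≤ 128 bytes, zero-padded: |K'| = 128.
Inner input = (K'⊕ipad) ∥ m → 128 + 307 = 435 bytes.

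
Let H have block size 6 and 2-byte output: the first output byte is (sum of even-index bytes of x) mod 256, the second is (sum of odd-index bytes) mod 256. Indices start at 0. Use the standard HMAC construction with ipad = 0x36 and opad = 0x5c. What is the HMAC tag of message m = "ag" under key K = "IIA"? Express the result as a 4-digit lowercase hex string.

1b1f

Key "IIA" = 49 49 41 is 3 bytes ≤ B = 6; zero-pad to 6 bytes: K' = 49 49 41 00 00 00.
K' ⊕ ipad = 7f 7f 77 36 36 36.  K' ⊕ opad = 15 15 1d 5c 5c 5c.
Inner input = (K'⊕ipad) ∥ m = 7f 7f 77 36 36 36 ∥ 61 67.
Inner hash: even-index sum = 397 mod 256 = 141; odd-index sum = 338 mod 256 = 82 → 8d 52.
Outer input = (K'⊕opad) ∥ inner = 15 15 1d 5c 5c 5c ∥ 8d 52.
Outer hash (tag): even-index sum = 283 mod 256 = 27; odd-index sum = 287 mod 256 = 31 → 1b 1f.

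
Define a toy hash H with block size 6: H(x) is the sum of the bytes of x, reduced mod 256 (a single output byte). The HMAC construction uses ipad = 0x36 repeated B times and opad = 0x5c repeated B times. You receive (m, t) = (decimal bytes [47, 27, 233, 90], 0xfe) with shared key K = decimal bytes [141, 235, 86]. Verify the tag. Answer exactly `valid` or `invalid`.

Key decimal bytes [141, 235, 86] = 8d eb 56 is 3 bytes ≤ B = 6; zero-pad to 6 bytes: K' = 8d eb 56 00 00 00.
K' ⊕ ipad = bb dd 60 36 36 36; K' ⊕ opad = d1 b7 0a 5c 5c 5c.
Inner hash: sum = 187+221+96+54+54+54+47+27+233+90 = 1063; mod 256 = 39 → 27.
Outer hash (recomputed tag): sum = 209+183+10+92+92+92+39 = 717; mod 256 = 205 → cd.
Recomputed tag = cd; claimed = fe → mismatch.

invalid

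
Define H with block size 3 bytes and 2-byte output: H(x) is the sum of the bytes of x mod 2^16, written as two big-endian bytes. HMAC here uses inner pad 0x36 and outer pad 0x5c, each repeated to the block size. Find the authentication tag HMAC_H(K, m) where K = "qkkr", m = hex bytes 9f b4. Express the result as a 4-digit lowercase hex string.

01ef

Key "qkkr" = 71 6b 6b 72 is 4 bytes > B = 3, so hash it first: H(key) = 01 b9, then zero-pad to 3 bytes: K' = 01 b9 00.
K' ⊕ ipad = 37 8f 36.  K' ⊕ opad = 5d e5 5c.
Inner input = (K'⊕ipad) ∥ m = 37 8f 36 ∥ 9f b4.
Inner hash: sum = 55+143+54+159+180 = 591 → 02 4f.
Outer input = (K'⊕opad) ∥ inner = 5d e5 5c ∥ 02 4f.
Outer hash (tag): sum = 93+229+92+2+79 = 495 → 01 ef.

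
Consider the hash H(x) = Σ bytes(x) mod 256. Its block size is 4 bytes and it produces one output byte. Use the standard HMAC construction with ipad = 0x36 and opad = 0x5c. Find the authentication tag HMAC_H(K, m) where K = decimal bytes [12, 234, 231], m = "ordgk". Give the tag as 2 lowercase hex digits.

Key decimal bytes [12, 234, 231] = 0c ea e7 is 3 bytes ≤ B = 4; zero-pad to 4 bytes: K' = 0c ea e7 00.
K' ⊕ ipad = 3a dc d1 36.  K' ⊕ opad = 50 b6 bb 5c.
Inner input = (K'⊕ipad) ∥ m = 3a dc d1 36 ∥ 6f 72 64 67 6b.
Inner hash: sum = 58+220+209+54+111+114+100+103+107 = 1076; mod 256 = 52 → 34.
Outer input = (K'⊕opad) ∥ inner = 50 b6 bb 5c ∥ 34.
Outer hash (tag): sum = 80+182+187+92+52 = 593; mod 256 = 81 → 51.

51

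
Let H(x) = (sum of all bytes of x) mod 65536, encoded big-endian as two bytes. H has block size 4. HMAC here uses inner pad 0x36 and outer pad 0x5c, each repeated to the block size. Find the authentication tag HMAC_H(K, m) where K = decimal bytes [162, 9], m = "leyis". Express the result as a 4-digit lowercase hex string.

Key decimal bytes [162, 9] = a2 09 is 2 bytes ≤ B = 4; zero-pad to 4 bytes: K' = a2 09 00 00.
K' ⊕ ipad = 94 3f 36 36.  K' ⊕ opad = fe 55 5c 5c.
Inner input = (K'⊕ipad) ∥ m = 94 3f 36 36 ∥ 6c 65 79 69 73.
Inner hash: sum = 148+63+54+54+108+101+121+105+115 = 869 → 03 65.
Outer input = (K'⊕opad) ∥ inner = fe 55 5c 5c ∥ 03 65.
Outer hash (tag): sum = 254+85+92+92+3+101 = 627 → 02 73.

0273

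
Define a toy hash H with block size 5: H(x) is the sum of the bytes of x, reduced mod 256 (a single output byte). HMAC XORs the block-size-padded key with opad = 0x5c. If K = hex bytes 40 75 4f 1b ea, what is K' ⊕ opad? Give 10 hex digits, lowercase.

1c291347b6

Key hex bytes 40 75 4f 1b ea is exactly B = 5 bytes: K' = 40 75 4f 1b ea.
XOR each byte with 0x5c: 40⊕5c=1c, 75⊕5c=29, 4f⊕5c=13, 1b⊕5c=47, ea⊕5c=b6.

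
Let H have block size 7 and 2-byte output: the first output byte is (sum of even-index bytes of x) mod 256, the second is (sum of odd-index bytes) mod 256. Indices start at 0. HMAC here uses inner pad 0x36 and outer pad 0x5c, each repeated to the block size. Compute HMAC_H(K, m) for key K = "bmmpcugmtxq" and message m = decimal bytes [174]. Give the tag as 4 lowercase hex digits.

Key "bmmpcugmtxq" = 62 6d 6d 70 63 75 67 6d 74 78 71 is 11 bytes > B = 7, so hash it first: H(key) = 7e 37, then zero-pad to 7 bytes: K' = 7e 37 00 00 00 00 00.
K' ⊕ ipad = 48 01 36 36 36 36 36.  K' ⊕ opad = 22 6b 5c 5c 5c 5c 5c.
Inner input = (K'⊕ipad) ∥ m = 48 01 36 36 36 36 36 ∥ ae.
Inner hash: even-index sum = 234 mod 256 = 234; odd-index sum = 283 mod 256 = 27 → ea 1b.
Outer input = (K'⊕opad) ∥ inner = 22 6b 5c 5c 5c 5c 5c ∥ ea 1b.
Outer hash (tag): even-index sum = 337 mod 256 = 81; odd-index sum = 525 mod 256 = 13 → 51 0d.

510d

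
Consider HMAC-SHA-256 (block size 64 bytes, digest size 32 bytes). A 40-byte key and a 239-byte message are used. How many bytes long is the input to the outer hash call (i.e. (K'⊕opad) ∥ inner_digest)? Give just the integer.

Key is 40 ≤ 64 bytes, zero-padded: |K'| = 64.
Outer input = (K'⊕opad) ∥ H(inner) → 64 + 32 = 96 bytes.

96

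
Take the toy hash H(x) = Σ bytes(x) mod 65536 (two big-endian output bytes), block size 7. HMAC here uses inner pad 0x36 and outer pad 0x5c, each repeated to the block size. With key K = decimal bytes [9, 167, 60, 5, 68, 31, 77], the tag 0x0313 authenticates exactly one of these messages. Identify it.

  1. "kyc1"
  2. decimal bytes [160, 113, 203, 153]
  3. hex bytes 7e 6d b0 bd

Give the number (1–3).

1

Key decimal bytes [9, 167, 60, 5, 68, 31, 77] = 09 a7 3c 05 44 1f 4d is exactly B = 7 bytes: K' = 09 a7 3c 05 44 1f 4d.
K' ⊕ ipad = 3f 91 0a 33 72 29 7b; K' ⊕ opad = 55 fb 60 59 18 43 11.
m1: inner = H(3f 91 0a 33 72 29 7b 6b 79 63 31) = 03 9b; tag = H(55 fb 60 59 18 43 11 03 9b) = 0313 ← matches
m2: inner = H(3f 91 0a 33 72 29 7b a0 71 cb 99) = 04 98; tag = H(55 fb 60 59 18 43 11 04 98) = 0311
m3: inner = H(3f 91 0a 33 72 29 7b 7e 6d b0 bd) = 04 7b; tag = H(55 fb 60 59 18 43 11 04 7b) = 02f4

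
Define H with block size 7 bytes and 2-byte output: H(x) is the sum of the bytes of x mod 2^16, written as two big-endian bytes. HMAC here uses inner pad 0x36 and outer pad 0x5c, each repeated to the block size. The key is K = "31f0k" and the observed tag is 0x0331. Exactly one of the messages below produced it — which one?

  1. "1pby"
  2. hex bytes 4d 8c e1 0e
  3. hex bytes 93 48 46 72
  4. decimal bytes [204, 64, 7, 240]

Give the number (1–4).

3

Key "31f0k" = 33 31 66 30 6b is 5 bytes ≤ B = 7; zero-pad to 7 bytes: K' = 33 31 66 30 6b 00 00.
K' ⊕ ipad = 05 07 50 06 5d 36 36; K' ⊕ opad = 6f 6d 3a 6c 37 5c 5c.
m1: inner = H(05 07 50 06 5d 36 36 31 70 62 79) = 02 a7; tag = H(6f 6d 3a 6c 37 5c 5c 02 a7) = 031a
m2: inner = H(05 07 50 06 5d 36 36 4d 8c e1 0e) = 02 f3; tag = H(6f 6d 3a 6c 37 5c 5c 02 f3) = 0366
m3: inner = H(05 07 50 06 5d 36 36 93 48 46 72) = 02 be; tag = H(6f 6d 3a 6c 37 5c 5c 02 be) = 0331 ← matches
m4: inner = H(05 07 50 06 5d 36 36 cc 40 07 f0) = 03 2e; tag = H(6f 6d 3a 6c 37 5c 5c 03 2e) = 02a2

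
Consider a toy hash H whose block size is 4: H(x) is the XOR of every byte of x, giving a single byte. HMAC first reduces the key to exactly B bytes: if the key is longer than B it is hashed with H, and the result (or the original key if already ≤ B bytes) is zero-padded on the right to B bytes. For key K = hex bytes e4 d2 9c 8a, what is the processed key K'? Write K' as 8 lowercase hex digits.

Key hex bytes e4 d2 9c 8a is exactly B = 4 bytes: K' = e4 d2 9c 8a.

e4d29c8a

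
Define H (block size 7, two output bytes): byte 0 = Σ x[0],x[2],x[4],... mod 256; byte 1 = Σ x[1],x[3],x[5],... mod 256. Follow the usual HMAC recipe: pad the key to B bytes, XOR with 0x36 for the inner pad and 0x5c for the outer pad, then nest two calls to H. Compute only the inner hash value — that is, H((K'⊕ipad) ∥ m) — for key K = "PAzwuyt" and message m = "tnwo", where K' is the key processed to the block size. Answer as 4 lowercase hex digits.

14f2

Key "PAzwuyt" = 50 41 7a 77 75 79 74 is exactly B = 7 bytes: K' = 50 41 7a 77 75 79 74.
K' ⊕ ipad = 66 77 4c 41 43 4f 42.
Inner input = 66 77 4c 41 43 4f 42 ∥ 74 6e 77 6f.
Inner hash: even-index sum = 532 mod 256 = 20; odd-index sum = 498 mod 256 = 242 → 14 f2.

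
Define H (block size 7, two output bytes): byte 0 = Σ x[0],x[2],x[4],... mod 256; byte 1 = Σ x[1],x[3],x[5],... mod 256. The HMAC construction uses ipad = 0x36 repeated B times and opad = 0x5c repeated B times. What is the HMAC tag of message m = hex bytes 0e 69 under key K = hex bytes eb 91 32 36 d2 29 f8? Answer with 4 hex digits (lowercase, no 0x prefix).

2ba8

Key hex bytes eb 91 32 36 d2 29 f8 is exactly B = 7 bytes: K' = eb 91 32 36 d2 29 f8.
K' ⊕ ipad = dd a7 04 00 e4 1f ce.  K' ⊕ opad = b7 cd 6e 6a 8e 75 a4.
Inner input = (K'⊕ipad) ∥ m = dd a7 04 00 e4 1f ce ∥ 0e 69.
Inner hash: even-index sum = 764 mod 256 = 252; odd-index sum = 212 mod 256 = 212 → fc d4.
Outer input = (K'⊕opad) ∥ inner = b7 cd 6e 6a 8e 75 a4 ∥ fc d4.
Outer hash (tag): even-index sum = 811 mod 256 = 43; odd-index sum = 680 mod 256 = 168 → 2b a8.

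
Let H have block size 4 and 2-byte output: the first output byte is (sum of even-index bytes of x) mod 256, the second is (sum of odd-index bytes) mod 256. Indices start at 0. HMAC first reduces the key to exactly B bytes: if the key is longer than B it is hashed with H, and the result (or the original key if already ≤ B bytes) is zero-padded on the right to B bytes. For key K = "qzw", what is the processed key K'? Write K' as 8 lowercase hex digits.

Key "qzw" = 71 7a 77 is 3 bytes ≤ B = 4; zero-pad to 4 bytes: K' = 71 7a 77 00.

717a7700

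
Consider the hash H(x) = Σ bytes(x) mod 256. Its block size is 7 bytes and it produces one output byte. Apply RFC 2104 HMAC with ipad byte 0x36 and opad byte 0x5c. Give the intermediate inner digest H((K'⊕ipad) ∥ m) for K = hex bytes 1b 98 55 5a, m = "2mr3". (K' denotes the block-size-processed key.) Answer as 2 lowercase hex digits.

Key hex bytes 1b 98 55 5a is 4 bytes ≤ B = 7; zero-pad to 7 bytes: K' = 1b 98 55 5a 00 00 00.
K' ⊕ ipad = 2d ae 63 6c 36 36 36.
Inner input = 2d ae 63 6c 36 36 36 ∥ 32 6d 72 33.
Inner hash: sum = 45+174+99+108+54+54+54+50+109+114+51 = 912; mod 256 = 144 → 90.

90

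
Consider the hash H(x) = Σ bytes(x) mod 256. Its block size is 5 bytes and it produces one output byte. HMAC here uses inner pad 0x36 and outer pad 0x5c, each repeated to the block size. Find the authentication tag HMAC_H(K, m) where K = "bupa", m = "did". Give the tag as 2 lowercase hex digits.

c7

Key "bupa" = 62 75 70 61 is 4 bytes ≤ B = 5; zero-pad to 5 bytes: K' = 62 75 70 61 00.
K' ⊕ ipad = 54 43 46 57 36.  K' ⊕ opad = 3e 29 2c 3d 5c.
Inner input = (K'⊕ipad) ∥ m = 54 43 46 57 36 ∥ 64 69 64.
Inner hash: sum = 84+67+70+87+54+100+105+100 = 667; mod 256 = 155 → 9b.
Outer input = (K'⊕opad) ∥ inner = 3e 29 2c 3d 5c ∥ 9b.
Outer hash (tag): sum = 62+41+44+61+92+155 = 455; mod 256 = 199 → c7.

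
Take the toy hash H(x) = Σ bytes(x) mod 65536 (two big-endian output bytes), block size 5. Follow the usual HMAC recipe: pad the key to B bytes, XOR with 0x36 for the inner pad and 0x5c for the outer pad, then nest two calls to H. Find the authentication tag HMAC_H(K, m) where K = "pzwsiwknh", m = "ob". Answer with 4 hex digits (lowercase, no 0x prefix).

0289

Key "pzwsiwknh" = 70 7a 77 73 69 77 6b 6e 68 is 9 bytes > B = 5, so hash it first: H(key) = 03 f5, then zero-pad to 5 bytes: K' = 03 f5 00 00 00.
K' ⊕ ipad = 35 c3 36 36 36.  K' ⊕ opad = 5f a9 5c 5c 5c.
Inner input = (K'⊕ipad) ∥ m = 35 c3 36 36 36 ∥ 6f 62.
Inner hash: sum = 53+195+54+54+54+111+98 = 619 → 02 6b.
Outer input = (K'⊕opad) ∥ inner = 5f a9 5c 5c 5c ∥ 02 6b.
Outer hash (tag): sum = 95+169+92+92+92+2+107 = 649 → 02 89.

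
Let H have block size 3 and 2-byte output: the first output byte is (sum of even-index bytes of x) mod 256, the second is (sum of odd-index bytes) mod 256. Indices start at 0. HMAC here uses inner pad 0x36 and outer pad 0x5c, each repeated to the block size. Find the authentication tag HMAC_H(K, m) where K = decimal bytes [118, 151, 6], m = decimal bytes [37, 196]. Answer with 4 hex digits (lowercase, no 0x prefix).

4aff

Key decimal bytes [118, 151, 6] = 76 97 06 is exactly B = 3 bytes: K' = 76 97 06.
K' ⊕ ipad = 40 a1 30.  K' ⊕ opad = 2a cb 5a.
Inner input = (K'⊕ipad) ∥ m = 40 a1 30 ∥ 25 c4.
Inner hash: even-index sum = 308 mod 256 = 52; odd-index sum = 198 mod 256 = 198 → 34 c6.
Outer input = (K'⊕opad) ∥ inner = 2a cb 5a ∥ 34 c6.
Outer hash (tag): even-index sum = 330 mod 256 = 74; odd-index sum = 255 mod 256 = 255 → 4a ff.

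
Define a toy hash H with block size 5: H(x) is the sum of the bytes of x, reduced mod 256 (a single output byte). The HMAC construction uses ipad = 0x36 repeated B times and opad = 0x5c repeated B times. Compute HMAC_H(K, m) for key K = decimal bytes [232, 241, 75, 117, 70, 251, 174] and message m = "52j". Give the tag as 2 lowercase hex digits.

Key decimal bytes [232, 241, 75, 117, 70, 251, 174] = e8 f1 4b 75 46 fb ae is 7 bytes > B = 5, so hash it first: H(key) = 88, then zero-pad to 5 bytes: K' = 88 00 00 00 00.
K' ⊕ ipad = be 36 36 36 36.  K' ⊕ opad = d4 5c 5c 5c 5c.
Inner input = (K'⊕ipad) ∥ m = be 36 36 36 36 ∥ 35 32 6a.
Inner hash: sum = 190+54+54+54+54+53+50+106 = 615; mod 256 = 103 → 67.
Outer input = (K'⊕opad) ∥ inner = d4 5c 5c 5c 5c ∥ 67.
Outer hash (tag): sum = 212+92+92+92+92+103 = 683; mod 256 = 171 → ab.

ab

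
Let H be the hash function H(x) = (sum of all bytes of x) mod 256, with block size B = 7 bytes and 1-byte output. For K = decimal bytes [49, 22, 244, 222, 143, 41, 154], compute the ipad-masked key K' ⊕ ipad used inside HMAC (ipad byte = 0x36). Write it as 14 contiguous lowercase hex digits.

0720c2e8b91fac

Key decimal bytes [49, 22, 244, 222, 143, 41, 154] = 31 16 f4 de 8f 29 9a is exactly B = 7 bytes: K' = 31 16 f4 de 8f 29 9a.
XOR each byte with 0x36: 31⊕36=07, 16⊕36=20, f4⊕36=c2, de⊕36=e8, 8f⊕36=b9, 29⊕36=1f, 9a⊕36=ac.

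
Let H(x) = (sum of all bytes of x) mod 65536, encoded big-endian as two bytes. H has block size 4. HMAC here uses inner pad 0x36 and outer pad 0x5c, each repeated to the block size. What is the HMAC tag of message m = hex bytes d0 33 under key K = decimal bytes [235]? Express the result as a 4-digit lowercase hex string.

Key decimal bytes [235] = eb is 1 byte ≤ B = 4; zero-pad to 4 bytes: K' = eb 00 00 00.
K' ⊕ ipad = dd 36 36 36.  K' ⊕ opad = b7 5c 5c 5c.
Inner input = (K'⊕ipad) ∥ m = dd 36 36 36 ∥ d0 33.
Inner hash: sum = 221+54+54+54+208+51 = 642 → 02 82.
Outer input = (K'⊕opad) ∥ inner = b7 5c 5c 5c ∥ 02 82.
Outer hash (tag): sum = 183+92+92+92+2+130 = 591 → 02 4f.

024f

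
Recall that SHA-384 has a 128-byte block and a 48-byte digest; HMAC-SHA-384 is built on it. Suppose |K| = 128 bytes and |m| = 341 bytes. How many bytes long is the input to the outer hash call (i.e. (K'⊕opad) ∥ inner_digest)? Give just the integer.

Key is 128 ≤ 128 bytes, zero-padded: |K'| = 128.
Outer input = (K'⊕opad) ∥ H(inner) → 128 + 48 = 176 bytes.

176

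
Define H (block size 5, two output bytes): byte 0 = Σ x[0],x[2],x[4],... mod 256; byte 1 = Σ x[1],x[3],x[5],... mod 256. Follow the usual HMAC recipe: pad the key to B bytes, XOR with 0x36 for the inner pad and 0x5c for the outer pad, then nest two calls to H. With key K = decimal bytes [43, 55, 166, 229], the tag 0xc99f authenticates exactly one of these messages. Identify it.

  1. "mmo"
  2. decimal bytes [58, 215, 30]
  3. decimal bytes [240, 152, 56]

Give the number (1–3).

Key decimal bytes [43, 55, 166, 229] = 2b 37 a6 e5 is 4 bytes ≤ B = 5; zero-pad to 5 bytes: K' = 2b 37 a6 e5 00.
K' ⊕ ipad = 1d 01 90 d3 36; K' ⊕ opad = 77 6b fa b9 5c.
m1: inner = H(1d 01 90 d3 36 6d 6d 6f) = 50 b0; tag = H(77 6b fa b9 5c 50 b0) = 7d74
m2: inner = H(1d 01 90 d3 36 3a d7 1e) = ba 2c; tag = H(77 6b fa b9 5c ba 2c) = f9de
m3: inner = H(1d 01 90 d3 36 f0 98 38) = 7b fc; tag = H(77 6b fa b9 5c 7b fc) = c99f ← matches

3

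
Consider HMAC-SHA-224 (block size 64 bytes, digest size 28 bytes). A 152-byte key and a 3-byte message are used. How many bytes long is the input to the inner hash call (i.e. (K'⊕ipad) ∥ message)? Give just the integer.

67

Key is 152 > 64 bytes, so it is hashed to 28 bytes then zero-padded to 64: |K'| = 64.
Inner input = (K'⊕ipad) ∥ m → 64 + 3 = 67 bytes.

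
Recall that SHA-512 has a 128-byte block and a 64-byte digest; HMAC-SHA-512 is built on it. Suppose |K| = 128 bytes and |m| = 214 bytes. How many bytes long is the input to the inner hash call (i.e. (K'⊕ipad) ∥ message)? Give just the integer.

342

Key is 128 ≤ 128 bytes, zero-padded: |K'| = 128.
Inner input = (K'⊕ipad) ∥ m → 128 + 214 = 342 bytes.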